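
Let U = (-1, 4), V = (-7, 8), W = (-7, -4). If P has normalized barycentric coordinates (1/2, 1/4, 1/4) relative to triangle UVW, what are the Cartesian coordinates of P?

P = (1/2)·U + (1/4)·V + (1/4)·W.
x-coordinate: (1/2)·(-1) + (1/4)·(-7) + (1/4)·(-7) = -4.
y-coordinate: (1/2)·4 + (1/4)·8 + (1/4)·(-4) = 3.

(-4, 3)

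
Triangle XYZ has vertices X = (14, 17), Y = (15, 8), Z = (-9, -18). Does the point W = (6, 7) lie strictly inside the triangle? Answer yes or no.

Barycentric coordinates of W: (105/121, -25/121, 41/121).
The three coordinates are positive, negative, positive; a point is interior exactly when all three are positive.

no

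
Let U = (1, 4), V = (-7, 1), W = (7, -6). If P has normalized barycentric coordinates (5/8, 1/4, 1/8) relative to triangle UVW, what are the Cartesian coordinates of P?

(-1/4, 2)

P = (5/8)·U + (1/4)·V + (1/8)·W.
x-coordinate: (5/8)·1 + (1/4)·(-7) + (1/8)·7 = -1/4.
y-coordinate: (5/8)·4 + (1/4)·1 + (1/8)·(-6) = 2.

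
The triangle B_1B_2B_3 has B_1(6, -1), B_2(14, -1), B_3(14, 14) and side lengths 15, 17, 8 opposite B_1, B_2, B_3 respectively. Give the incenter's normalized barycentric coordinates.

The incenter has barycentric coordinates proportional to the opposite side lengths: (15 : 17 : 8).
Normalizing by 15+17+8 = 40 gives (3/8, 17/40, 1/5).

(3/8, 17/40, 1/5)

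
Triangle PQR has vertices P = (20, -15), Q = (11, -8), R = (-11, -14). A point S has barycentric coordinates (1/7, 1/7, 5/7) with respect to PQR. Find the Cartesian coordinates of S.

(-24/7, -93/7)

S = (1/7)·P + (1/7)·Q + (5/7)·R.
x-coordinate: (1/7)·20 + (1/7)·11 + (5/7)·(-11) = -24/7.
y-coordinate: (1/7)·(-15) + (1/7)·(-8) + (5/7)·(-14) = -93/7.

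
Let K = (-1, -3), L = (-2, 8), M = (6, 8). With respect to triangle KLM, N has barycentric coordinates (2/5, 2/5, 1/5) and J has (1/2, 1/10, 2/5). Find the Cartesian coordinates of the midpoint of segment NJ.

(17/20, 61/20)

Barycentric coordinates of the midpoint are the average: (9/20, 1/4, 3/10).
Converting: (9/20)·K + (1/4)·L + (3/10)·M = (17/20, 61/20).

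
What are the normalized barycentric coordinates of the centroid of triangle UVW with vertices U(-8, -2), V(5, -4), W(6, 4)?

The centroid is the average of the vertices, so each weight is 1/3.

(1/3, 1/3, 1/3)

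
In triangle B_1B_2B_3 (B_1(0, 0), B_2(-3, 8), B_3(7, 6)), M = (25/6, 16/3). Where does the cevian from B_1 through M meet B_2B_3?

(5, 32/5)

Barycentric coordinates of M with respect to B_1B_2B_3: (1/6, 1/6, 2/3).
On side B_2B_3 the B_1-coordinate is zero; dropping M's B_1-weight 1/6 and renormalizing the remaining 1/6 : 2/3 gives weights 1/5, 4/5 on B_2, B_3.
N = (1/5)·(-3, 8) + (4/5)·(7, 6) = (5, 32/5).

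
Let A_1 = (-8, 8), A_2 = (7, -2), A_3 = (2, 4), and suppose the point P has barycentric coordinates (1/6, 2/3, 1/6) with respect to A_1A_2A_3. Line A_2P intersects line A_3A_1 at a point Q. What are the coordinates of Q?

Line A_2P meets A_3A_1 where the A_2-coordinate vanishes; zeroing P's A_2-weight and renormalizing leaves A_3, A_1-weights 1/6 : 1/6 → (1/2, 1/2).
So Q = (1/2)·A_3 + (1/2)·A_1 = (-3, 6).

(-3, 6)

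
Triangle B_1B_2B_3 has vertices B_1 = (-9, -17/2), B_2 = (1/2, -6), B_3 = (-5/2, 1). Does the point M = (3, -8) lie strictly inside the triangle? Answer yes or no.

no

Barycentric coordinates of M: (-23/148, 443/296, -101/296).
The three coordinates are negative, positive, negative; a point is interior exactly when all three are positive.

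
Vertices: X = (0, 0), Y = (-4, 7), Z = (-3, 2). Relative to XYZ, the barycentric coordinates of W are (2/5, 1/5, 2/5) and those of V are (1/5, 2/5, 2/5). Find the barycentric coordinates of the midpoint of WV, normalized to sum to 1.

Since both coordinate triples sum to 1, the midpoint's barycentrics are the componentwise average.
(2/5+1/5)/2 = 3/10; similarly 3/10 and 2/5.

(3/10, 3/10, 2/5)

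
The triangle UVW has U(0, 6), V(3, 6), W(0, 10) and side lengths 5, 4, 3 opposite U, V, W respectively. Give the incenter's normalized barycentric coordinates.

(5/12, 1/3, 1/4)

The incenter has barycentric coordinates proportional to the opposite side lengths: (5 : 4 : 3).
Normalizing by 5+4+3 = 12 gives (5/12, 1/3, 1/4).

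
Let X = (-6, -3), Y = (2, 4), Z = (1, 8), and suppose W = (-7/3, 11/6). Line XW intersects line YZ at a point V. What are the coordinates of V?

(4/3, 20/3)

Barycentric coordinates of W with respect to XYZ: (1/2, 1/6, 1/3).
On side YZ the X-coordinate is zero; dropping W's X-weight 1/2 and renormalizing the remaining 1/6 : 1/3 gives weights 1/3, 2/3 on Y, Z.
V = (1/3)·(2, 4) + (2/3)·(1, 8) = (4/3, 20/3).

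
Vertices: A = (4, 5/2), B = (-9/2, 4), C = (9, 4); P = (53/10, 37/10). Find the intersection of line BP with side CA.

Barycentric coordinates of P with respect to ABC: (1/5, 1/5, 3/5).
On side CA the B-coordinate is zero; dropping P's B-weight 1/5 and renormalizing the remaining 3/5 : 1/5 gives weights 3/4, 1/4 on C, A.
Q = (3/4)·(9, 4) + (1/4)·(4, 5/2) = (31/4, 29/8).

(31/4, 29/8)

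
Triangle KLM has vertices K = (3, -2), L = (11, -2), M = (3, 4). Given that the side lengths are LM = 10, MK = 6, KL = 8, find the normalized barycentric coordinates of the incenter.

(5/12, 1/4, 1/3)

The incenter has barycentric coordinates proportional to the opposite side lengths: (10 : 6 : 8).
Normalizing by 10+6+8 = 24 gives (5/12, 1/4, 1/3).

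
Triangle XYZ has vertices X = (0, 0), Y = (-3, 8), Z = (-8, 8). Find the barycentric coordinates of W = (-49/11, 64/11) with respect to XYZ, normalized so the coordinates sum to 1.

Signed area of the reference triangle: [XYZ] = ½·(0·(8−8) + (-3)·(8−0) + (-8)·(0−8)) = ½·(0 − 24 + 64) = 20.
[WYZ] = ½·((-49/11)·(8−8) + (-3)·(8−(64/11)) + (-8)·(64/11−8)) = ½·(0 − 72/11 + 192/11) = 60/11, so the X-coordinate is (60/11)/20 = 3/11.
[XWZ] = ½·(0·(64/11−8) + (-49/11)·(8−0) + (-8)·(0−(64/11))) = ½·(0 − 392/11 + 512/11) = 60/11, so the Y-coordinate is 3/11.
[XYW] = ½·(0·(8−(64/11)) + (-3)·(64/11−0) + (-49/11)·(0−8)) = ½·(0 − 192/11 + 392/11) = 100/11, so the Z-coordinate is 5/11.
Check: 3/11 + 3/11 + 5/11 = 1.

(3/11, 3/11, 5/11)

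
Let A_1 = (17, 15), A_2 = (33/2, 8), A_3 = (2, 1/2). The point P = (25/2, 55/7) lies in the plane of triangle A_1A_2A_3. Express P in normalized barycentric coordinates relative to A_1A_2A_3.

Signed area of the reference triangle: [A_1A_2A_3] = ½·(17·(8−(1/2)) + (33/2)·(1/2−15) + 2·(15−8)) = ½·(255/2 − 957/4 + 14) = -391/8.
[PA_2A_3] = ½·((25/2)·(8−(1/2)) + (33/2)·(1/2−(55/7)) + 2·(55/7−8)) = ½·(375/4 − 3399/28 − 2/7) = -391/28, so the A_1-coordinate is (-391/28)/(-391/8) = 2/7.
[A_1PA_3] = ½·(17·(55/7−(1/2)) + (25/2)·(1/2−15) + 2·(15−(55/7))) = ½·(1751/14 − 725/4 + 100/7) = -1173/56, so the A_2-coordinate is 3/7.
[A_1A_2P] = ½·(17·(8−(55/7)) + (33/2)·(55/7−15) + (25/2)·(15−8)) = ½·(17/7 − 825/7 + 175/2) = -391/28, so the A_3-coordinate is 2/7.
Check: 2/7 + 3/7 + 2/7 = 1.

(2/7, 3/7, 2/7)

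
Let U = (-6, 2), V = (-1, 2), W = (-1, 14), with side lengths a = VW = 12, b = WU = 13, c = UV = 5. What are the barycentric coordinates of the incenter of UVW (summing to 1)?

(2/5, 13/30, 1/6)

The incenter has barycentric coordinates proportional to the opposite side lengths: (12 : 13 : 5).
Normalizing by 12+13+5 = 30 gives (2/5, 13/30, 1/6).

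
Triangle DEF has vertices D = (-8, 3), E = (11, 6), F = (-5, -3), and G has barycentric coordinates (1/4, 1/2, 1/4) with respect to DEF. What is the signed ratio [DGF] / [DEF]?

1/2

The signed ratio [DGF]/[DEF] equals the barycentric coordinate of G at vertex E, which is 1/2.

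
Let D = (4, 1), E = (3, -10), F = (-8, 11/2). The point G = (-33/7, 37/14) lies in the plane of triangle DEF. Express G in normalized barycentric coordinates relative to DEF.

(1/7, 1/7, 5/7)

Signed area of the reference triangle: [DEF] = ½·(4·(-10−(11/2)) + 3·(11/2−1) + (-8)·(1−(-10))) = ½·(-62 + 27/2 − 88) = -273/4.
[GEF] = ½·((-33/7)·(-10−(11/2)) + 3·(11/2−(37/14)) + (-8)·(37/14−(-10))) = ½·(1023/14 + 60/7 − 708/7) = -39/4, so the D-coordinate is (-39/4)/(-273/4) = 1/7.
[DGF] = ½·(4·(37/14−(11/2)) + (-33/7)·(11/2−1) + (-8)·(1−(37/14))) = ½·(-80/7 − 297/14 + 92/7) = -39/4, so the E-coordinate is 1/7.
[DEG] = ½·(4·(-10−(37/14)) + 3·(37/14−1) + (-33/7)·(1−(-10))) = ½·(-354/7 + 69/14 − 363/7) = -195/4, so the F-coordinate is 5/7.
Check: 1/7 + 1/7 + 5/7 = 1.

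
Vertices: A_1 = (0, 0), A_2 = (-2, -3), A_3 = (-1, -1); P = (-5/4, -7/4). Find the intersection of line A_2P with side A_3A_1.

(-1/2, -1/2)

Barycentric coordinates of P with respect to A_1A_2A_3: (1/4, 1/2, 1/4).
On side A_3A_1 the A_2-coordinate is zero; dropping P's A_2-weight 1/2 and renormalizing the remaining 1/4 : 1/4 gives weights 1/2, 1/2 on A_3, A_1.
Q = (1/2)·(-1, -1) + (1/2)·(0, 0) = (-1/2, -1/2).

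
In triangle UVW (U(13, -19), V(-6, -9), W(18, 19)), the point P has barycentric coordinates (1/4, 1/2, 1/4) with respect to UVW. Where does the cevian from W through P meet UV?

(1/3, -37/3)

Line WP meets UV where the W-coordinate vanishes; zeroing P's W-weight and renormalizing leaves U, V-weights 1/4 : 1/2 → (1/3, 2/3).
So Q = (1/3)·U + (2/3)·V = (1/3, -37/3).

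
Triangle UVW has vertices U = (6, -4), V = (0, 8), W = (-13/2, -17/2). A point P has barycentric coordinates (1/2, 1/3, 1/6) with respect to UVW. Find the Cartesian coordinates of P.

(23/12, -3/4)

P = (1/2)·U + (1/3)·V + (1/6)·W.
x-coordinate: (1/2)·6 + (1/3)·0 + (1/6)·(-13/2) = 23/12.
y-coordinate: (1/2)·(-4) + (1/3)·8 + (1/6)·(-17/2) = -3/4.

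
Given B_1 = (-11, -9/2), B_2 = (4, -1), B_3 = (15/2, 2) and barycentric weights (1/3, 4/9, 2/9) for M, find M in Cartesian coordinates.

M = (1/3)·B_1 + (4/9)·B_2 + (2/9)·B_3.
x-coordinate: (1/3)·(-11) + (4/9)·4 + (2/9)·(15/2) = -2/9.
y-coordinate: (1/3)·(-9/2) + (4/9)·(-1) + (2/9)·2 = -3/2.

(-2/9, -3/2)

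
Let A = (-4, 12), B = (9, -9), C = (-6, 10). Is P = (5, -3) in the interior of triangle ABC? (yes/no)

Barycentric coordinates of P: (7/34, 12/17, 3/34).
The three coordinates are positive, positive, positive; a point is interior exactly when all three are positive.

yes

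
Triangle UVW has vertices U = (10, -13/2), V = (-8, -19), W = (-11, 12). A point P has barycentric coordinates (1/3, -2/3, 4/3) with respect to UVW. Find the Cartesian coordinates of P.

(-6, 53/2)

P = (1/3)·U + (-2/3)·V + (4/3)·W.
x-coordinate: (1/3)·10 + (-2/3)·(-8) + (4/3)·(-11) = -6.
y-coordinate: (1/3)·(-13/2) + (-2/3)·(-19) + (4/3)·12 = 53/2.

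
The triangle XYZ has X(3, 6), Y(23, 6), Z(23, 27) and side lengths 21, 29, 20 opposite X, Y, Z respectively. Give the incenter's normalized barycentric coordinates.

The incenter has barycentric coordinates proportional to the opposite side lengths: (21 : 29 : 20).
Normalizing by 21+29+20 = 70 gives (3/10, 29/70, 2/7).

(3/10, 29/70, 2/7)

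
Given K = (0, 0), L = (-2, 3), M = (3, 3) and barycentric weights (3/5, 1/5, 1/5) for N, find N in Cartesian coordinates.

(1/5, 6/5)

N = (3/5)·K + (1/5)·L + (1/5)·M.
x-coordinate: (3/5)·0 + (1/5)·(-2) + (1/5)·3 = 1/5.
y-coordinate: (3/5)·0 + (1/5)·3 + (1/5)·3 = 6/5.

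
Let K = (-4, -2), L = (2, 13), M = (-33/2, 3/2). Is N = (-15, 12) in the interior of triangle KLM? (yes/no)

Barycentric coordinates of N: (-118/139, 91/139, 166/139).
The three coordinates are negative, positive, positive; a point is interior exactly when all three are positive.

no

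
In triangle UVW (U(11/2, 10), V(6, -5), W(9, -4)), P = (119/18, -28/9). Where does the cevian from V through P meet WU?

Barycentric coordinates of P with respect to UVW: (1/9, 2/3, 2/9).
On side WU the V-coordinate is zero; dropping P's V-weight 2/3 and renormalizing the remaining 2/9 : 1/9 gives weights 2/3, 1/3 on W, U.
Q = (2/3)·(9, -4) + (1/3)·(11/2, 10) = (47/6, 2/3).

(47/6, 2/3)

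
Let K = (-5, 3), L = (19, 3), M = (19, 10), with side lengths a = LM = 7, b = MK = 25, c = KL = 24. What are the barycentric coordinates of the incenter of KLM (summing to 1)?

The incenter has barycentric coordinates proportional to the opposite side lengths: (7 : 25 : 24).
Normalizing by 7+25+24 = 56 gives (1/8, 25/56, 3/7).

(1/8, 25/56, 3/7)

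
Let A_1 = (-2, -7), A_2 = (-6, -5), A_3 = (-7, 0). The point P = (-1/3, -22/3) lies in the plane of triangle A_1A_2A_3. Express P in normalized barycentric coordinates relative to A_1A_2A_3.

(13/9, -5/9, 1/9)

Signed area of the reference triangle: [A_1A_2A_3] = ½·((-2)·(-5−0) + (-6)·(0−(-7)) + (-7)·(-7−(-5))) = ½·(10 − 42 + 14) = -9.
[PA_2A_3] = ½·((-1/3)·(-5−0) + (-6)·(0−(-22/3)) + (-7)·(-22/3−(-5))) = ½·(5/3 − 44 + 49/3) = -13, so the A_1-coordinate is (-13)/(-9) = 13/9.
[A_1PA_3] = ½·((-2)·(-22/3−0) + (-1/3)·(0−(-7)) + (-7)·(-7−(-22/3))) = ½·(44/3 − 7/3 − 7/3) = 5, so the A_2-coordinate is -5/9.
[A_1A_2P] = ½·((-2)·(-5−(-22/3)) + (-6)·(-22/3−(-7)) + (-1/3)·(-7−(-5))) = ½·(-14/3 + 2 + 2/3) = -1, so the A_3-coordinate is 1/9.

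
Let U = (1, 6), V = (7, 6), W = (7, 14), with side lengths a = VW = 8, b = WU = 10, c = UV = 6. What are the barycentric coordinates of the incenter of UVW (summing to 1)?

The incenter has barycentric coordinates proportional to the opposite side lengths: (8 : 10 : 6).
Normalizing by 8+10+6 = 24 gives (1/3, 5/12, 1/4).

(1/3, 5/12, 1/4)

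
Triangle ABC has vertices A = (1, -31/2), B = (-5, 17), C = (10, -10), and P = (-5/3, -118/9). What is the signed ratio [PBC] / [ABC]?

10/9

[ABC] = ½·(1·(17−(-10)) + (-5)·(-10−(-31/2)) + 10·(-31/2−17)) = ½·(27 − 55/2 − 325) = -651/4.
[PBC] = ½·((-5/3)·(17−(-10)) + (-5)·(-10−(-118/9)) + 10·(-118/9−17)) = ½·(-45 − 140/9 − 2710/9) = -1085/6, so the ratio is (-1085/6)/(-651/4) = 10/9.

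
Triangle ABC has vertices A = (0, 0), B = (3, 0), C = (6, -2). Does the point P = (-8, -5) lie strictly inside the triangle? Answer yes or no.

Barycentric coordinates of P: (37/6, -23/3, 5/2).
The three coordinates are positive, negative, positive; a point is interior exactly when all three are positive.

no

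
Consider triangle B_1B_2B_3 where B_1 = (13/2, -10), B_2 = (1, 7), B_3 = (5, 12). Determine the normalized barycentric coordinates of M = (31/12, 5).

Signed area of the reference triangle: [B_1B_2B_3] = ½·((13/2)·(7−12) + 1·(12−(-10)) + 5·(-10−7)) = ½·(-65/2 + 22 − 85) = -191/4.
[MB_2B_3] = ½·((31/12)·(7−12) + 1·(12−5) + 5·(5−7)) = ½·(-155/12 + 7 − 10) = -191/24, so the B_1-coordinate is (-191/24)/(-191/4) = 1/6.
[B_1MB_3] = ½·((13/2)·(5−12) + (31/12)·(12−(-10)) + 5·(-10−5)) = ½·(-91/2 + 341/6 − 75) = -191/6, so the B_2-coordinate is 2/3.
[B_1B_2M] = ½·((13/2)·(7−5) + 1·(5−(-10)) + (31/12)·(-10−7)) = ½·(13 + 15 − 527/12) = -191/24, so the B_3-coordinate is 1/6.

(1/6, 2/3, 1/6)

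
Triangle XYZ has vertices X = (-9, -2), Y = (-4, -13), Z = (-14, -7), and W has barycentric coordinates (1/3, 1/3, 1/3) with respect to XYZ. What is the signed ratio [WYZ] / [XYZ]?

1/3

The signed ratio [WYZ]/[XYZ] equals the barycentric coordinate of W at vertex X, which is 1/3.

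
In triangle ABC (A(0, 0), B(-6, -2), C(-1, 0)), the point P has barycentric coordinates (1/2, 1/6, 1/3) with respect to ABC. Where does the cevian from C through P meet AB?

(-3/2, -1/2)

Line CP meets AB where the C-coordinate vanishes; zeroing P's C-weight and renormalizing leaves A, B-weights 1/2 : 1/6 → (3/4, 1/4).
So Q = (3/4)·A + (1/4)·B = (-3/2, -1/2).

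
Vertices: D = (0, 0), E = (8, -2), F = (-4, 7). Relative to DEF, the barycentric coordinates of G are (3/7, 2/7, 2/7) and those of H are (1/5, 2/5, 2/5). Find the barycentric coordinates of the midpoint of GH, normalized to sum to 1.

(11/35, 12/35, 12/35)

Since both coordinate triples sum to 1, the midpoint's barycentrics are the componentwise average.
(3/7+1/5)/2 = 11/35; similarly 12/35 and 12/35.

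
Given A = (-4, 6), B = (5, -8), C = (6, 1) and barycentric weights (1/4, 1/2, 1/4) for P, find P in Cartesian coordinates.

P = (1/4)·A + (1/2)·B + (1/4)·C.
x-coordinate: (1/4)·(-4) + (1/2)·5 + (1/4)·6 = 3.
y-coordinate: (1/4)·6 + (1/2)·(-8) + (1/4)·1 = -9/4.

(3, -9/4)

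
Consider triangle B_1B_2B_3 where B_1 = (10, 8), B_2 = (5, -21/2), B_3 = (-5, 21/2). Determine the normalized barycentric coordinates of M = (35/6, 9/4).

(1/2, 1/3, 1/6)

Signed area of the reference triangle: [B_1B_2B_3] = ½·(10·(-21/2−(21/2)) + 5·(21/2−8) + (-5)·(8−(-21/2))) = ½·(-210 + 25/2 − 185/2) = -145.
[MB_2B_3] = ½·((35/6)·(-21/2−(21/2)) + 5·(21/2−(9/4)) + (-5)·(9/4−(-21/2))) = ½·(-245/2 + 165/4 − 255/4) = -145/2, so the B_1-coordinate is (-145/2)/(-145) = 1/2.
[B_1MB_3] = ½·(10·(9/4−(21/2)) + (35/6)·(21/2−8) + (-5)·(8−(9/4))) = ½·(-165/2 + 175/12 − 115/4) = -145/3, so the B_2-coordinate is 1/3.
[B_1B_2M] = ½·(10·(-21/2−(9/4)) + 5·(9/4−8) + (35/6)·(8−(-21/2))) = ½·(-255/2 − 115/4 + 1295/12) = -145/6, so the B_3-coordinate is 1/6.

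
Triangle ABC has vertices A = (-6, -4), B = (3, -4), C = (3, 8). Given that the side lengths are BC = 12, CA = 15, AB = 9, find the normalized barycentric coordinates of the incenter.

The incenter has barycentric coordinates proportional to the opposite side lengths: (12 : 15 : 9).
Normalizing by 12+15+9 = 36 gives (1/3, 5/12, 1/4).

(1/3, 5/12, 1/4)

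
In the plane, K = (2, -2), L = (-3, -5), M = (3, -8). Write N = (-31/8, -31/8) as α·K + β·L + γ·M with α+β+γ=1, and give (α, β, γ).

(1/8, 9/8, -1/4)

Signed area of the reference triangle: [KLM] = ½·(2·(-5−(-8)) + (-3)·(-8−(-2)) + 3·(-2−(-5))) = ½·(6 + 18 + 9) = 33/2.
[NLM] = ½·((-31/8)·(-5−(-8)) + (-3)·(-8−(-31/8)) + 3·(-31/8−(-5))) = ½·(-93/8 + 99/8 + 27/8) = 33/16, so the K-coordinate is (33/16)/(33/2) = 1/8.
[KNM] = ½·(2·(-31/8−(-8)) + (-31/8)·(-8−(-2)) + 3·(-2−(-31/8))) = ½·(33/4 + 93/4 + 45/8) = 297/16, so the L-coordinate is 9/8.
[KLN] = ½·(2·(-5−(-31/8)) + (-3)·(-31/8−(-2)) + (-31/8)·(-2−(-5))) = ½·(-9/4 + 45/8 − 93/8) = -33/8, so the M-coordinate is -1/4.
Check: 1/8 + 9/8 − 1/4 = 1.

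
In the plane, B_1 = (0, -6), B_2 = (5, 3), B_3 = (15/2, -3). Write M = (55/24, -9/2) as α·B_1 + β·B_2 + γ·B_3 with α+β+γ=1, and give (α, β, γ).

Signed area of the reference triangle: [B_1B_2B_3] = ½·(0·(3−(-3)) + 5·(-3−(-6)) + (15/2)·(-6−3)) = ½·(0 + 15 − 135/2) = -105/4.
[MB_2B_3] = ½·((55/24)·(3−(-3)) + 5·(-3−(-9/2)) + (15/2)·(-9/2−3)) = ½·(55/4 + 15/2 − 225/4) = -35/2, so the B_1-coordinate is (-35/2)/(-105/4) = 2/3.
[B_1MB_3] = ½·(0·(-9/2−(-3)) + (55/24)·(-3−(-6)) + (15/2)·(-6−(-9/2))) = ½·(0 + 55/8 − 45/4) = -35/16, so the B_2-coordinate is 1/12.
[B_1B_2M] = ½·(0·(3−(-9/2)) + 5·(-9/2−(-6)) + (55/24)·(-6−3)) = ½·(0 + 15/2 − 165/8) = -105/16, so the B_3-coordinate is 1/4.
Check: 2/3 + 1/12 + 1/4 = 1.

(2/3, 1/12, 1/4)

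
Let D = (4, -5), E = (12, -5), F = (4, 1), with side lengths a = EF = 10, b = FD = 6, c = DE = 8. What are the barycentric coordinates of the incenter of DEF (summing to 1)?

(5/12, 1/4, 1/3)

The incenter has barycentric coordinates proportional to the opposite side lengths: (10 : 6 : 8).
Normalizing by 10+6+8 = 24 gives (5/12, 1/4, 1/3).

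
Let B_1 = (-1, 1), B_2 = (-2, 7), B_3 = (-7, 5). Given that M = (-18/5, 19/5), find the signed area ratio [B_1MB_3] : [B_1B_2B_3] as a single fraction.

[B_1B_2B_3] = ½·((-1)·(7−5) + (-2)·(5−1) + (-7)·(1−7)) = ½·(-2 − 8 + 42) = 16.
[B_1MB_3] = ½·((-1)·(19/5−5) + (-18/5)·(5−1) + (-7)·(1−(19/5))) = ½·(6/5 − 72/5 + 98/5) = 16/5, so the ratio is (16/5)/16 = 1/5.

1/5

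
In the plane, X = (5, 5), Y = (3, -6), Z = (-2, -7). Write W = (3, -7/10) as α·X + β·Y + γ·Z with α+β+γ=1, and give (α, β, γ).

Signed area of the reference triangle: [XYZ] = ½·(5·(-6−(-7)) + 3·(-7−5) + (-2)·(5−(-6))) = ½·(5 − 36 − 22) = -53/2.
[WYZ] = ½·(3·(-6−(-7)) + 3·(-7−(-7/10)) + (-2)·(-7/10−(-6))) = ½·(3 − 189/10 − 53/5) = -53/4, so the X-coordinate is (-53/4)/(-53/2) = 1/2.
[XWZ] = ½·(5·(-7/10−(-7)) + 3·(-7−5) + (-2)·(5−(-7/10))) = ½·(63/2 − 36 − 57/5) = -159/20, so the Y-coordinate is 3/10.
[XYW] = ½·(5·(-6−(-7/10)) + 3·(-7/10−5) + 3·(5−(-6))) = ½·(-53/2 − 171/10 + 33) = -53/10, so the Z-coordinate is 1/5.

(1/2, 3/10, 1/5)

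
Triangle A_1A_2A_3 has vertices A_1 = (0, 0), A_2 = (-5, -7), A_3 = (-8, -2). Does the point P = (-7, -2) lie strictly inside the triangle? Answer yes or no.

Barycentric coordinates of P: (5/46, 1/23, 39/46).
The three coordinates are positive, positive, positive; a point is interior exactly when all three are positive.

yes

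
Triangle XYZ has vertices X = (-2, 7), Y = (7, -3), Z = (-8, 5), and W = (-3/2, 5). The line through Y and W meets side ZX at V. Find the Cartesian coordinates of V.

(-16/5, 33/5)

Barycentric coordinates of W with respect to XYZ: (2/3, 1/6, 1/6).
On side ZX the Y-coordinate is zero; dropping W's Y-weight 1/6 and renormalizing the remaining 1/6 : 2/3 gives weights 1/5, 4/5 on Z, X.
V = (1/5)·(-8, 5) + (4/5)·(-2, 7) = (-16/5, 33/5).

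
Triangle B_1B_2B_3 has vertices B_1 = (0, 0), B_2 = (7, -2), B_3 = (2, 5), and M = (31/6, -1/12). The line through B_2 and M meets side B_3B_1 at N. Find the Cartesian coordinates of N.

Barycentric coordinates of M with respect to B_1B_2B_3: (1/12, 2/3, 1/4).
On side B_3B_1 the B_2-coordinate is zero; dropping M's B_2-weight 2/3 and renormalizing the remaining 1/4 : 1/12 gives weights 3/4, 1/4 on B_3, B_1.
N = (3/4)·(2, 5) + (1/4)·(0, 0) = (3/2, 15/4).

(3/2, 15/4)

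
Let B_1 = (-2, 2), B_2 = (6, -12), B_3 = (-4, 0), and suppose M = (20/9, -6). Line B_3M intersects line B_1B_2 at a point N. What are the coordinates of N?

(3, -27/4)

Barycentric coordinates of M with respect to B_1B_2B_3: (1/3, 5/9, 1/9).
On side B_1B_2 the B_3-coordinate is zero; dropping M's B_3-weight 1/9 and renormalizing the remaining 1/3 : 5/9 gives weights 3/8, 5/8 on B_1, B_2.
N = (3/8)·(-2, 2) + (5/8)·(6, -12) = (3, -27/4).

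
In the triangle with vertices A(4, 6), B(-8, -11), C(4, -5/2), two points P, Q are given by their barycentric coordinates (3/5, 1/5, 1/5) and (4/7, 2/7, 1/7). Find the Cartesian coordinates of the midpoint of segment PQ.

(38/35, 29/70)

Barycentric coordinates of the midpoint are the average: (41/70, 17/70, 6/35).
Converting: (41/70)·A + (17/70)·B + (6/35)·C = (38/35, 29/70).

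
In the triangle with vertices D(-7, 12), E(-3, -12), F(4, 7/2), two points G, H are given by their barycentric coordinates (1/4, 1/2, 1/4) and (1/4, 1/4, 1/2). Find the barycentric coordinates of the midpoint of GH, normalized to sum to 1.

Since both coordinate triples sum to 1, the midpoint's barycentrics are the componentwise average.
(1/4+1/4)/2 = 1/4; similarly 3/8 and 3/8.

(1/4, 3/8, 3/8)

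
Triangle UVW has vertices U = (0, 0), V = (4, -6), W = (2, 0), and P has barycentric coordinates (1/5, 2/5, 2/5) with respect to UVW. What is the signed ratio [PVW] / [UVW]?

The signed ratio [PVW]/[UVW] equals the barycentric coordinate of P at vertex U, which is 1/5.

1/5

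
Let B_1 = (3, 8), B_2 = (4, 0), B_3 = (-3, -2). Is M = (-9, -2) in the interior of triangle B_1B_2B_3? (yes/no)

Barycentric coordinates of M: (6/29, -30/29, 53/29).
The three coordinates are positive, negative, positive; a point is interior exactly when all three are positive.

no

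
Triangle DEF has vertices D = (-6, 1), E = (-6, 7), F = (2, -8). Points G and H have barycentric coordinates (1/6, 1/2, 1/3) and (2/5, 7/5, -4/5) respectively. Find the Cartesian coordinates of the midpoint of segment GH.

Barycentric coordinates of the midpoint are the average: (17/60, 19/20, -7/30).
Converting: (17/60)·D + (19/20)·E + (-7/30)·F = (-118/15, 44/5).

(-118/15, 44/5)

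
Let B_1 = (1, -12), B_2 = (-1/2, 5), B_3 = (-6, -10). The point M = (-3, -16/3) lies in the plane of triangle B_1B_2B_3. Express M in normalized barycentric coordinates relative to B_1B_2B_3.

(1/6, 1/3, 1/2)

Signed area of the reference triangle: [B_1B_2B_3] = ½·(1·(5−(-10)) + (-1/2)·(-10−(-12)) + (-6)·(-12−5)) = ½·(15 − 1 + 102) = 58.
[MB_2B_3] = ½·((-3)·(5−(-10)) + (-1/2)·(-10−(-16/3)) + (-6)·(-16/3−5)) = ½·(-45 + 7/3 + 62) = 29/3, so the B_1-coordinate is (29/3)/58 = 1/6.
[B_1MB_3] = ½·(1·(-16/3−(-10)) + (-3)·(-10−(-12)) + (-6)·(-12−(-16/3))) = ½·(14/3 − 6 + 40) = 58/3, so the B_2-coordinate is 1/3.
[B_1B_2M] = ½·(1·(5−(-16/3)) + (-1/2)·(-16/3−(-12)) + (-3)·(-12−5)) = ½·(31/3 − 10/3 + 51) = 29, so the B_3-coordinate is 1/2.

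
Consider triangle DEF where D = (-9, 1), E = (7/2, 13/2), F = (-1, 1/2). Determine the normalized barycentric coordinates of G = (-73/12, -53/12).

(1/6, -5/6, 5/3)

Signed area of the reference triangle: [DEF] = ½·((-9)·(13/2−(1/2)) + (7/2)·(1/2−1) + (-1)·(1−(13/2))) = ½·(-54 − 7/4 + 11/2) = -201/8.
[GEF] = ½·((-73/12)·(13/2−(1/2)) + (7/2)·(1/2−(-53/12)) + (-1)·(-53/12−(13/2))) = ½·(-73/2 + 413/24 + 131/12) = -67/16, so the D-coordinate is (-67/16)/(-201/8) = 1/6.
[DGF] = ½·((-9)·(-53/12−(1/2)) + (-73/12)·(1/2−1) + (-1)·(1−(-53/12))) = ½·(177/4 + 73/24 − 65/12) = 335/16, so the E-coordinate is -5/6.
[DEG] = ½·((-9)·(13/2−(-53/12)) + (7/2)·(-53/12−1) + (-73/12)·(1−(13/2))) = ½·(-393/4 − 455/24 + 803/24) = -335/8, so the F-coordinate is 5/3.
Check: 1/6 − 5/6 + 5/3 = 1.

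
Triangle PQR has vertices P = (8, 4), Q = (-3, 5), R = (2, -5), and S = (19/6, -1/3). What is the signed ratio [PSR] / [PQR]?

1/6

[PQR] = ½·(8·(5−(-5)) + (-3)·(-5−4) + 2·(4−5)) = ½·(80 + 27 − 2) = 105/2.
[PSR] = ½·(8·(-1/3−(-5)) + (19/6)·(-5−4) + 2·(4−(-1/3))) = ½·(112/3 − 57/2 + 26/3) = 35/4, so the ratio is (35/4)/(105/2) = 1/6.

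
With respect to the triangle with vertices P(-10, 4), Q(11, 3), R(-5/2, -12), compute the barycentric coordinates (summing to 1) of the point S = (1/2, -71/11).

(1/11, 3/11, 7/11)

Signed area of the reference triangle: [PQR] = ½·((-10)·(3−(-12)) + 11·(-12−4) + (-5/2)·(4−3)) = ½·(-150 − 176 − 5/2) = -657/4.
[SQR] = ½·((1/2)·(3−(-12)) + 11·(-12−(-71/11)) + (-5/2)·(-71/11−3)) = ½·(15/2 − 61 + 260/11) = -657/44, so the P-coordinate is (-657/44)/(-657/4) = 1/11.
[PSR] = ½·((-10)·(-71/11−(-12)) + (1/2)·(-12−4) + (-5/2)·(4−(-71/11))) = ½·(-610/11 − 8 − 575/22) = -1971/44, so the Q-coordinate is 3/11.
[PQS] = ½·((-10)·(3−(-71/11)) + 11·(-71/11−4) + (1/2)·(4−3)) = ½·(-1040/11 − 115 + 1/2) = -4599/44, so the R-coordinate is 7/11.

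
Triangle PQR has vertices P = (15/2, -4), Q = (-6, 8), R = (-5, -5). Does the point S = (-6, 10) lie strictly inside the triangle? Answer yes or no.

no

Barycentric coordinates of S: (4/327, 377/327, -18/109).
The three coordinates are positive, positive, negative; a point is interior exactly when all three are positive.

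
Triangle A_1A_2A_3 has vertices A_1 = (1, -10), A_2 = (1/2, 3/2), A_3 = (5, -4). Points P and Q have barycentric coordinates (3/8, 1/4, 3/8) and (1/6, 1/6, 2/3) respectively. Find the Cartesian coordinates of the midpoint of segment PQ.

Barycentric coordinates of the midpoint are the average: (13/48, 5/24, 25/48).
Converting: (13/48)·A_1 + (5/24)·A_2 + (25/48)·A_3 = (143/48, -215/48).

(143/48, -215/48)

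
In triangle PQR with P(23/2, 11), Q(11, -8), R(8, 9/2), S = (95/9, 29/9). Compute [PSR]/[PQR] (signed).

1/3

[PQR] = ½·((23/2)·(-8−(9/2)) + 11·(9/2−11) + 8·(11−(-8))) = ½·(-575/4 − 143/2 + 152) = -253/8.
[PSR] = ½·((23/2)·(29/9−(9/2)) + (95/9)·(9/2−11) + 8·(11−(29/9))) = ½·(-529/36 − 1235/18 + 560/9) = -253/24, so the ratio is (-253/24)/(-253/8) = 1/3.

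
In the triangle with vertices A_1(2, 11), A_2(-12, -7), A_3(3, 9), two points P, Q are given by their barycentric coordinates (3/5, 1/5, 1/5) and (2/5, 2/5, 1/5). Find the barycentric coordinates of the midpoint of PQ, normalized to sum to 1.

Since both coordinate triples sum to 1, the midpoint's barycentrics are the componentwise average.
(3/5+2/5)/2 = 1/2; similarly 3/10 and 1/5.

(1/2, 3/10, 1/5)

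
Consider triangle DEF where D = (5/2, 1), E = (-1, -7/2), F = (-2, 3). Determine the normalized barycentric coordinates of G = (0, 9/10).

(2/5, 1/5, 2/5)

Signed area of the reference triangle: [DEF] = ½·((5/2)·(-7/2−3) + (-1)·(3−1) + (-2)·(1−(-7/2))) = ½·(-65/4 − 2 − 9) = -109/8.
[GEF] = ½·(0·(-7/2−3) + (-1)·(3−(9/10)) + (-2)·(9/10−(-7/2))) = ½·(0 − 21/10 − 44/5) = -109/20, so the D-coordinate is (-109/20)/(-109/8) = 2/5.
[DGF] = ½·((5/2)·(9/10−3) + 0·(3−1) + (-2)·(1−(9/10))) = ½·(-21/4 + 0 − 1/5) = -109/40, so the E-coordinate is 1/5.
[DEG] = ½·((5/2)·(-7/2−(9/10)) + (-1)·(9/10−1) + 0·(1−(-7/2))) = ½·(-11 + 1/10 + 0) = -109/20, so the F-coordinate is 2/5.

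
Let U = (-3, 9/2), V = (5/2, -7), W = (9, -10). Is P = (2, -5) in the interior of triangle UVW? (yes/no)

Barycentric coordinates of P: (46/233, 166/233, 21/233).
The three coordinates are positive, positive, positive; a point is interior exactly when all three are positive.

yes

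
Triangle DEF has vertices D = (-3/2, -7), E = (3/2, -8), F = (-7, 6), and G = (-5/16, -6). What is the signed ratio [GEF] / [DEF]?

[DEF] = ½·((-3/2)·(-8−6) + (3/2)·(6−(-7)) + (-7)·(-7−(-8))) = ½·(21 + 39/2 − 7) = 67/4.
[GEF] = ½·((-5/16)·(-8−6) + (3/2)·(6−(-6)) + (-7)·(-6−(-8))) = ½·(35/8 + 18 − 14) = 67/16, so the ratio is (67/16)/(67/4) = 1/4.

1/4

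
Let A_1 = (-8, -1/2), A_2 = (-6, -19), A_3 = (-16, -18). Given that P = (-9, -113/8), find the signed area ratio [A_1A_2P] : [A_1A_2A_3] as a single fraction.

[A_1A_2A_3] = ½·((-8)·(-19−(-18)) + (-6)·(-18−(-1/2)) + (-16)·(-1/2−(-19))) = ½·(8 + 105 − 296) = -183/2.
[A_1A_2P] = ½·((-8)·(-19−(-113/8)) + (-6)·(-113/8−(-1/2)) + (-9)·(-1/2−(-19))) = ½·(39 + 327/4 − 333/2) = -183/8, so the ratio is (-183/8)/(-183/2) = 1/4.

1/4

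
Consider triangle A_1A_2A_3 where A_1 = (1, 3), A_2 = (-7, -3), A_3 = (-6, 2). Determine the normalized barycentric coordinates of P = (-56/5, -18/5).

(-3/5, 1, 3/5)

Signed area of the reference triangle: [A_1A_2A_3] = ½·(1·(-3−2) + (-7)·(2−3) + (-6)·(3−(-3))) = ½·(-5 + 7 − 36) = -17.
[PA_2A_3] = ½·((-56/5)·(-3−2) + (-7)·(2−(-18/5)) + (-6)·(-18/5−(-3))) = ½·(56 − 196/5 + 18/5) = 51/5, so the A_1-coordinate is (51/5)/(-17) = -3/5.
[A_1PA_3] = ½·(1·(-18/5−2) + (-56/5)·(2−3) + (-6)·(3−(-18/5))) = ½·(-28/5 + 56/5 − 198/5) = -17, so the A_2-coordinate is 1.
[A_1A_2P] = ½·(1·(-3−(-18/5)) + (-7)·(-18/5−3) + (-56/5)·(3−(-3))) = ½·(3/5 + 231/5 − 336/5) = -51/5, so the A_3-coordinate is 3/5.
Check: -3/5 + 1 + 3/5 = 1.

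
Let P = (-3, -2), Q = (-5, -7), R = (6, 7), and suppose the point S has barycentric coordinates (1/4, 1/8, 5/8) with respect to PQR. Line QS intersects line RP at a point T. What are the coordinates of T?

(24/7, 31/7)

Line QS meets RP where the Q-coordinate vanishes; zeroing S's Q-weight and renormalizing leaves R, P-weights 5/8 : 1/4 → (5/7, 2/7).
So T = (5/7)·R + (2/7)·P = (24/7, 31/7).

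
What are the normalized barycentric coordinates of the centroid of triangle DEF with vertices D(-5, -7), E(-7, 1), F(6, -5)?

The centroid is the average of the vertices, so each weight is 1/3.

(1/3, 1/3, 1/3)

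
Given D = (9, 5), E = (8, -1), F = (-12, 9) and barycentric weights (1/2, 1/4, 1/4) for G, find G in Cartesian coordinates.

(7/2, 9/2)

G = (1/2)·D + (1/4)·E + (1/4)·F.
x-coordinate: (1/2)·9 + (1/4)·8 + (1/4)·(-12) = 7/2.
y-coordinate: (1/2)·5 + (1/4)·(-1) + (1/4)·9 = 9/2.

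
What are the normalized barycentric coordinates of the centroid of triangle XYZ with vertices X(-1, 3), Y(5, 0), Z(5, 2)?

The centroid is the average of the vertices, so each weight is 1/3.

(1/3, 1/3, 1/3)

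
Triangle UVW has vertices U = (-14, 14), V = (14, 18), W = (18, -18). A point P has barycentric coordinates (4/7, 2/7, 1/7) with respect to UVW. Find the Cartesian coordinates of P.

(-10/7, 74/7)

P = (4/7)·U + (2/7)·V + (1/7)·W.
x-coordinate: (4/7)·(-14) + (2/7)·14 + (1/7)·18 = -10/7.
y-coordinate: (4/7)·14 + (2/7)·18 + (1/7)·(-18) = 74/7.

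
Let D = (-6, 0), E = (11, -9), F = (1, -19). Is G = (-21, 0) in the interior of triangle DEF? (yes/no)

Barycentric coordinates of G: (41/26, -57/52, 27/52).
The three coordinates are positive, negative, positive; a point is interior exactly when all three are positive.

no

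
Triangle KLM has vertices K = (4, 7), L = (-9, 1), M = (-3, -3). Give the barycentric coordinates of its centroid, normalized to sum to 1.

(1/3, 1/3, 1/3)

The centroid is the average of the vertices, so each weight is 1/3.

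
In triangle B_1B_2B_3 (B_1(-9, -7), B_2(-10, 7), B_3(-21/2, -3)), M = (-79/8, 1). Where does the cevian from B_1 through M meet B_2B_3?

Barycentric coordinates of M with respect to B_1B_2B_3: (1/4, 1/2, 1/4).
On side B_2B_3 the B_1-coordinate is zero; dropping M's B_1-weight 1/4 and renormalizing the remaining 1/2 : 1/4 gives weights 2/3, 1/3 on B_2, B_3.
N = (2/3)·(-10, 7) + (1/3)·(-21/2, -3) = (-61/6, 11/3).

(-61/6, 11/3)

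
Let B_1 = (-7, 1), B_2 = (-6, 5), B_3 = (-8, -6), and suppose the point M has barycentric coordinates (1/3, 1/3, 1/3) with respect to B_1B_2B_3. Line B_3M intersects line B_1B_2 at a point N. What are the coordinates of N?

Line B_3M meets B_1B_2 where the B_3-coordinate vanishes; zeroing M's B_3-weight and renormalizing leaves B_1, B_2-weights 1/3 : 1/3 → (1/2, 1/2).
So N = (1/2)·B_1 + (1/2)·B_2 = (-13/2, 3).

(-13/2, 3)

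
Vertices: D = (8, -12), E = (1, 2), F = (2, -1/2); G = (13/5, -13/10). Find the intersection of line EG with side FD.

Barycentric coordinates of G with respect to DEF: (1/5, 3/5, 1/5).
On side FD the E-coordinate is zero; dropping G's E-weight 3/5 and renormalizing the remaining 1/5 : 1/5 gives weights 1/2, 1/2 on F, D.
H = (1/2)·(2, -1/2) + (1/2)·(8, -12) = (5, -25/4).

(5, -25/4)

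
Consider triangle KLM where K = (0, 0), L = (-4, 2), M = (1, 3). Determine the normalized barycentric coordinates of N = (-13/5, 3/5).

(3/5, 3/5, -1/5)

Signed area of the reference triangle: [KLM] = ½·(0·(2−3) + (-4)·(3−0) + 1·(0−2)) = ½·(0 − 12 − 2) = -7.
[NLM] = ½·((-13/5)·(2−3) + (-4)·(3−(3/5)) + 1·(3/5−2)) = ½·(13/5 − 48/5 − 7/5) = -21/5, so the K-coordinate is (-21/5)/(-7) = 3/5.
[KNM] = ½·(0·(3/5−3) + (-13/5)·(3−0) + 1·(0−(3/5))) = ½·(0 − 39/5 − 3/5) = -21/5, so the L-coordinate is 3/5.
[KLN] = ½·(0·(2−(3/5)) + (-4)·(3/5−0) + (-13/5)·(0−2)) = ½·(0 − 12/5 + 26/5) = 7/5, so the M-coordinate is -1/5.
Check: 3/5 + 3/5 − 1/5 = 1.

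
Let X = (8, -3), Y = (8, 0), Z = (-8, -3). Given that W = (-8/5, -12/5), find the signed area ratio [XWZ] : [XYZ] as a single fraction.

1/5

[XYZ] = ½·(8·(0−(-3)) + 8·(-3−(-3)) + (-8)·(-3−0)) = ½·(24 + 0 + 24) = 24.
[XWZ] = ½·(8·(-12/5−(-3)) + (-8/5)·(-3−(-3)) + (-8)·(-3−(-12/5))) = ½·(24/5 + 0 + 24/5) = 24/5, so the ratio is (24/5)/24 = 1/5.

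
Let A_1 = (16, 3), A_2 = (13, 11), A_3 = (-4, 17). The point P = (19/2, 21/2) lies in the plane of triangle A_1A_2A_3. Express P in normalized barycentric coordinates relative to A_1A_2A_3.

(1/4, 1/2, 1/4)

Signed area of the reference triangle: [A_1A_2A_3] = ½·(16·(11−17) + 13·(17−3) + (-4)·(3−11)) = ½·(-96 + 182 + 32) = 59.
[PA_2A_3] = ½·((19/2)·(11−17) + 13·(17−(21/2)) + (-4)·(21/2−11)) = ½·(-57 + 169/2 + 2) = 59/4, so the A_1-coordinate is (59/4)/59 = 1/4.
[A_1PA_3] = ½·(16·(21/2−17) + (19/2)·(17−3) + (-4)·(3−(21/2))) = ½·(-104 + 133 + 30) = 59/2, so the A_2-coordinate is 1/2.
[A_1A_2P] = ½·(16·(11−(21/2)) + 13·(21/2−3) + (19/2)·(3−11)) = ½·(8 + 195/2 − 76) = 59/4, so the A_3-coordinate is 1/4.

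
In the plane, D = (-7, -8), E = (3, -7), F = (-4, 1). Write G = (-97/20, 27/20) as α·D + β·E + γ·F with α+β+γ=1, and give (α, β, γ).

Signed area of the reference triangle: [DEF] = ½·((-7)·(-7−1) + 3·(1−(-8)) + (-4)·(-8−(-7))) = ½·(56 + 27 + 4) = 87/2.
[GEF] = ½·((-97/20)·(-7−1) + 3·(1−(27/20)) + (-4)·(27/20−(-7))) = ½·(194/5 − 21/20 − 167/5) = 87/40, so the D-coordinate is (87/40)/(87/2) = 1/20.
[DGF] = ½·((-7)·(27/20−1) + (-97/20)·(1−(-8)) + (-4)·(-8−(27/20))) = ½·(-49/20 − 873/20 + 187/5) = -87/20, so the E-coordinate is -1/10.
[DEG] = ½·((-7)·(-7−(27/20)) + 3·(27/20−(-8)) + (-97/20)·(-8−(-7))) = ½·(1169/20 + 561/20 + 97/20) = 1827/40, so the F-coordinate is 21/20.

(1/20, -1/10, 21/20)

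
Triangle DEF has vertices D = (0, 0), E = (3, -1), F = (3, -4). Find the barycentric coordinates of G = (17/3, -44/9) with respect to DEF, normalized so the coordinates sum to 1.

Signed area of the reference triangle: [DEF] = ½·(0·(-1−(-4)) + 3·(-4−0) + 3·(0−(-1))) = ½·(0 − 12 + 3) = -9/2.
[GEF] = ½·((17/3)·(-1−(-4)) + 3·(-4−(-44/9)) + 3·(-44/9−(-1))) = ½·(17 + 8/3 − 35/3) = 4, so the D-coordinate is 4/(-9/2) = -8/9.
[DGF] = ½·(0·(-44/9−(-4)) + (17/3)·(-4−0) + 3·(0−(-44/9))) = ½·(0 − 68/3 + 44/3) = -4, so the E-coordinate is 8/9.
[DEG] = ½·(0·(-1−(-44/9)) + 3·(-44/9−0) + (17/3)·(0−(-1))) = ½·(0 − 44/3 + 17/3) = -9/2, so the F-coordinate is 1.
Check: -8/9 + 8/9 + 1 = 1.

(-8/9, 8/9, 1)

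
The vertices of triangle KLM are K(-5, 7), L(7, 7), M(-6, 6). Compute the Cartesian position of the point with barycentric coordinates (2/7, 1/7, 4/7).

N = (2/7)·K + (1/7)·L + (4/7)·M.
x-coordinate: (2/7)·(-5) + (1/7)·7 + (4/7)·(-6) = -27/7.
y-coordinate: (2/7)·7 + (1/7)·7 + (4/7)·6 = 45/7.

(-27/7, 45/7)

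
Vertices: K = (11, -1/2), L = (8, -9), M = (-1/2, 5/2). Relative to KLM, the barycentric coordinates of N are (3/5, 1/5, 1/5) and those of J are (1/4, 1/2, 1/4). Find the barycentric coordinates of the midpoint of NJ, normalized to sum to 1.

Since both coordinate triples sum to 1, the midpoint's barycentrics are the componentwise average.
(3/5+1/4)/2 = 17/40; similarly 7/20 and 9/40.

(17/40, 7/20, 9/40)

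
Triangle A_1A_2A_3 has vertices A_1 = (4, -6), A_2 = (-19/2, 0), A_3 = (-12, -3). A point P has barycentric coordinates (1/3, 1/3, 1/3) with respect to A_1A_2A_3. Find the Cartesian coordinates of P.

(-35/6, -3)

P = (1/3)·A_1 + (1/3)·A_2 + (1/3)·A_3.
x-coordinate: (1/3)·4 + (1/3)·(-19/2) + (1/3)·(-12) = -35/6.
y-coordinate: (1/3)·(-6) + (1/3)·0 + (1/3)·(-3) = -3.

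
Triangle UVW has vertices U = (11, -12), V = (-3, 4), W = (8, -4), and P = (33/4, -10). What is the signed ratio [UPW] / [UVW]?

[UVW] = ½·(11·(4−(-4)) + (-3)·(-4−(-12)) + 8·(-12−4)) = ½·(88 − 24 − 128) = -32.
[UPW] = ½·(11·(-10−(-4)) + (33/4)·(-4−(-12)) + 8·(-12−(-10))) = ½·(-66 + 66 − 16) = -8, so the ratio is (-8)/(-32) = 1/4.

1/4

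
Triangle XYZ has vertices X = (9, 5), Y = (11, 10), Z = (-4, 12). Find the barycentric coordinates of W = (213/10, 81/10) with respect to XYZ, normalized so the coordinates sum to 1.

Signed area of the reference triangle: [XYZ] = ½·(9·(10−12) + 11·(12−5) + (-4)·(5−10)) = ½·(-18 + 77 + 20) = 79/2.
[WYZ] = ½·((213/10)·(10−12) + 11·(12−(81/10)) + (-4)·(81/10−10)) = ½·(-213/5 + 429/10 + 38/5) = 79/20, so the X-coordinate is (79/20)/(79/2) = 1/10.
[XWZ] = ½·(9·(81/10−12) + (213/10)·(12−5) + (-4)·(5−(81/10))) = ½·(-351/10 + 1491/10 + 62/5) = 316/5, so the Y-coordinate is 8/5.
[XYW] = ½·(9·(10−(81/10)) + 11·(81/10−5) + (213/10)·(5−10)) = ½·(171/10 + 341/10 − 213/2) = -553/20, so the Z-coordinate is -7/10.

(1/10, 8/5, -7/10)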